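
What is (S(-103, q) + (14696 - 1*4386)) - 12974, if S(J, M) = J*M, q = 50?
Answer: -7814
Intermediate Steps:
(S(-103, q) + (14696 - 1*4386)) - 12974 = (-103*50 + (14696 - 1*4386)) - 12974 = (-5150 + (14696 - 4386)) - 12974 = (-5150 + 10310) - 12974 = 5160 - 12974 = -7814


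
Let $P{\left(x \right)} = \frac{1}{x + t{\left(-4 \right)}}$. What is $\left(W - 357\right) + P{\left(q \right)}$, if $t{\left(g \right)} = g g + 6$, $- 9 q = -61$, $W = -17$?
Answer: $- \frac{96857}{259} \approx -373.97$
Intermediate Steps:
$q = \frac{61}{9}$ ($q = \left(- \frac{1}{9}\right) \left(-61\right) = \frac{61}{9} \approx 6.7778$)
$t{\left(g \right)} = 6 + g^{2}$ ($t{\left(g \right)} = g^{2} + 6 = 6 + g^{2}$)
$P{\left(x \right)} = \frac{1}{22 + x}$ ($P{\left(x \right)} = \frac{1}{x + \left(6 + \left(-4\right)^{2}\right)} = \frac{1}{x + \left(6 + 16\right)} = \frac{1}{x + 22} = \frac{1}{22 + x}$)
$\left(W - 357\right) + P{\left(q \right)} = \left(-17 - 357\right) + \frac{1}{22 + \frac{61}{9}} = \left(-17 - 357\right) + \frac{1}{\frac{259}{9}} = -374 + \frac{9}{259} = - \frac{96857}{259}$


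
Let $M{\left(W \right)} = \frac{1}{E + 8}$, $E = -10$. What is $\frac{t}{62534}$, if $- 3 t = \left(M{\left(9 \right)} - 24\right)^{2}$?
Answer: $- \frac{2401}{750408} \approx -0.0031996$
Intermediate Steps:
$M{\left(W \right)} = - \frac{1}{2}$ ($M{\left(W \right)} = \frac{1}{-10 + 8} = \frac{1}{-2} = - \frac{1}{2}$)
$t = - \frac{2401}{12}$ ($t = - \frac{\left(- \frac{1}{2} - 24\right)^{2}}{3} = - \frac{\left(- \frac{49}{2}\right)^{2}}{3} = \left(- \frac{1}{3}\right) \frac{2401}{4} = - \frac{2401}{12} \approx -200.08$)
$\frac{t}{62534} = - \frac{2401}{12 \cdot 62534} = \left(- \frac{2401}{12}\right) \frac{1}{62534} = - \frac{2401}{750408}$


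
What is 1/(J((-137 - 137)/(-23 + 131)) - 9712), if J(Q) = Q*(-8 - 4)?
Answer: -9/87134 ≈ -0.00010329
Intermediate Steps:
J(Q) = -12*Q (J(Q) = Q*(-12) = -12*Q)
1/(J((-137 - 137)/(-23 + 131)) - 9712) = 1/(-12*(-137 - 137)/(-23 + 131) - 9712) = 1/(-(-3288)/108 - 9712) = 1/(-12*(-137/54) - 9712) = 1/(274/9 - 9712) = 1/(-87134/9) = -9/87134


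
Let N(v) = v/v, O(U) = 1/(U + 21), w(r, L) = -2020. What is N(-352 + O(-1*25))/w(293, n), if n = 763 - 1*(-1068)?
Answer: -1/2020 ≈ -0.00049505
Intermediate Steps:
n = 1831 (n = 763 + 1068 = 1831)
O(U) = 1/(21 + U)
N(v) = 1
N(-352 + O(-1*25))/w(293, n) = 1/(-2020) = 1*(-1/2020) = -1/2020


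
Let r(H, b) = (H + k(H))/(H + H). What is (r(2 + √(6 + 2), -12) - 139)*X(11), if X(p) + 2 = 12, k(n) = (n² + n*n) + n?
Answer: -1360 + 20*√2 ≈ -1331.7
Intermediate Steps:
k(n) = n + 2*n² (k(n) = (n² + n²) + n = 2*n² + n = n + 2*n²)
r(H, b) = (H + H*(1 + 2*H))/(2*H) (r(H, b) = (H + H*(1 + 2*H))/(H + H) = (H + H*(1 + 2*H))/((2*H)) = (H + H*(1 + 2*H))*(1/(2*H)) = (H + H*(1 + 2*H))/(2*H))
X(p) = 10 (X(p) = -2 + 12 = 10)
(r(2 + √(6 + 2), -12) - 139)*X(11) = ((1 + (2 + √(6 + 2))) - 139)*10 = ((1 + (2 + √8)) - 139)*10 = ((1 + (2 + 2*√2)) - 139)*10 = ((3 + 2*√2) - 139)*10 = (-136 + 2*√2)*10 = -1360 + 20*√2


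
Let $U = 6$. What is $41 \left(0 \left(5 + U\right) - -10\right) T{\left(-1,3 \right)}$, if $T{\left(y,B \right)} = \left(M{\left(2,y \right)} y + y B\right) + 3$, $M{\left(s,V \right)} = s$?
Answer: $-820$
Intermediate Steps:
$T{\left(y,B \right)} = 3 + 2 y + B y$ ($T{\left(y,B \right)} = \left(2 y + y B\right) + 3 = \left(2 y + B y\right) + 3 = 3 + 2 y + B y$)
$41 \left(0 \left(5 + U\right) - -10\right) T{\left(-1,3 \right)} = 41 \left(0 \left(5 + 6\right) - -10\right) \left(3 + 2 \left(-1\right) + 3 \left(-1\right)\right) = 41 \left(0 \cdot 11 + 10\right) \left(3 - 2 - 3\right) = 41 \left(0 + 10\right) \left(-2\right) = 41 \cdot 10 \left(-2\right) = 410 \left(-2\right) = -820$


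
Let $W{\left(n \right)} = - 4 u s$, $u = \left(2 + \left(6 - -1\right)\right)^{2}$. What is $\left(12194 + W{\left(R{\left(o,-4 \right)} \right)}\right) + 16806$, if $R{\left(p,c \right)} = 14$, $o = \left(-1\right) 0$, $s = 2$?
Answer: $28352$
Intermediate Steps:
$u = 81$ ($u = \left(2 + \left(6 + 1\right)\right)^{2} = \left(2 + 7\right)^{2} = 9^{2} = 81$)
$o = 0$
$W{\left(n \right)} = -648$ ($W{\left(n \right)} = \left(-4\right) 81 \cdot 2 = \left(-324\right) 2 = -648$)
$\left(12194 + W{\left(R{\left(o,-4 \right)} \right)}\right) + 16806 = \left(12194 - 648\right) + 16806 = 11546 + 16806 = 28352$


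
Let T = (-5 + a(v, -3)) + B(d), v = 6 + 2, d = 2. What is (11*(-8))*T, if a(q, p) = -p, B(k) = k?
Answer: 0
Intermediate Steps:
v = 8
T = 0 (T = (-5 - 1*(-3)) + 2 = (-5 + 3) + 2 = -2 + 2 = 0)
(11*(-8))*T = (11*(-8))*0 = -88*0 = 0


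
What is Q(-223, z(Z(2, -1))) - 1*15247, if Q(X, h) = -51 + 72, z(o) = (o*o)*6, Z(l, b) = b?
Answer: -15226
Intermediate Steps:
z(o) = 6*o**2 (z(o) = o**2*6 = 6*o**2)
Q(X, h) = 21
Q(-223, z(Z(2, -1))) - 1*15247 = 21 - 1*15247 = 21 - 15247 = -15226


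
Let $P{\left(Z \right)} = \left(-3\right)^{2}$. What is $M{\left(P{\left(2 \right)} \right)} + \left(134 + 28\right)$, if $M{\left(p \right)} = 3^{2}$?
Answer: $171$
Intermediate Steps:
$P{\left(Z \right)} = 9$
$M{\left(p \right)} = 9$
$M{\left(P{\left(2 \right)} \right)} + \left(134 + 28\right) = 9 + \left(134 + 28\right) = 9 + 162 = 171$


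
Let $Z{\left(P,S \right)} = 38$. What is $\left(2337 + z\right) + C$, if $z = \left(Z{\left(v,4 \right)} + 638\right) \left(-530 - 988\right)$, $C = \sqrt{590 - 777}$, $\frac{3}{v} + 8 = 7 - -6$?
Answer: $-1023831 + i \sqrt{187} \approx -1.0238 \cdot 10^{6} + 13.675 i$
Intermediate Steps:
$v = \frac{3}{5}$ ($v = \frac{3}{-8 + \left(7 - -6\right)} = \frac{3}{-8 + \left(7 + 6\right)} = \frac{3}{-8 + 13} = \frac{3}{5} \approx 0.6$)
$C = i \sqrt{187}$ ($C = \sqrt{-187} = i \sqrt{187} \approx 13.675 i$)
$z = -1026168$ ($z = \left(38 + 638\right) \left(-530 - 988\right) = 676 \left(-1518\right) = -1026168$)
$\left(2337 + z\right) + C = \left(2337 - 1026168\right) + i \sqrt{187} = -1023831 + i \sqrt{187}$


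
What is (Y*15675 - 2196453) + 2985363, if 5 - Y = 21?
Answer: 538110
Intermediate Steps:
Y = -16 (Y = 5 - 1*21 = 5 - 21 = -16)
(Y*15675 - 2196453) + 2985363 = (-16*15675 - 2196453) + 2985363 = (-250800 - 2196453) + 2985363 = -2447253 + 2985363 = 538110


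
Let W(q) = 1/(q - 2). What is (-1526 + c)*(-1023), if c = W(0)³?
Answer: 12489807/8 ≈ 1.5612e+6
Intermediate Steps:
W(q) = 1/(-2 + q)
c = -⅛ (c = (1/(-2 + 0))³ = (1/(-2))³ = (-½)³ = -⅛ ≈ -0.12500)
(-1526 + c)*(-1023) = (-1526 - ⅛)*(-1023) = -12209/8*(-1023) = 12489807/8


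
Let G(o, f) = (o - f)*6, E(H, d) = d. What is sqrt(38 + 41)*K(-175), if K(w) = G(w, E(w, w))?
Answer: 0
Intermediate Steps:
G(o, f) = -6*f + 6*o
K(w) = 0 (K(w) = -6*w + 6*w = 0)
sqrt(38 + 41)*K(-175) = sqrt(38 + 41)*0 = sqrt(79)*0 = 0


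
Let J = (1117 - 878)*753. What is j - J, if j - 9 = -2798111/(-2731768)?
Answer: -491600707633/2731768 ≈ -1.7996e+5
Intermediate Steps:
j = 27384023/2731768 (j = 9 - 2798111/(-2731768) = 9 - 2798111*(-1/2731768) = 9 + 2798111/2731768 = 27384023/2731768 ≈ 10.024)
J = 179967 (J = 239*753 = 179967)
j - J = 27384023/2731768 - 1*179967 = 27384023/2731768 - 179967 = -491600707633/2731768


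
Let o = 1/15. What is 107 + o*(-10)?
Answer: 319/3 ≈ 106.33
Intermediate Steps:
o = 1/15 ≈ 0.066667
107 + o*(-10) = 107 + (1/15)*(-10) = 107 - ⅔ = 319/3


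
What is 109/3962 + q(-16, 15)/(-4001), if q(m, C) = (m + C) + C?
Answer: 380641/15851962 ≈ 0.024012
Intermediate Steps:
q(m, C) = m + 2*C (q(m, C) = (C + m) + C = m + 2*C)
109/3962 + q(-16, 15)/(-4001) = 109/3962 + (-16 + 2*15)/(-4001) = 109*(1/3962) + (-16 + 30)*(-1/4001) = 109/3962 + 14*(-1/4001) = 109/3962 - 14/4001 = 380641/15851962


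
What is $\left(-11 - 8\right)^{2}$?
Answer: $361$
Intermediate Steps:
$\left(-11 - 8\right)^{2} = \left(-19\right)^{2} = 361$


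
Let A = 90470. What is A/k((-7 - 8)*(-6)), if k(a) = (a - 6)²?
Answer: 45235/3528 ≈ 12.822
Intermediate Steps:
k(a) = (-6 + a)²
A/k((-7 - 8)*(-6)) = 90470/((-6 + (-7 - 8)*(-6))²) = 90470/((-6 - 15*(-6))²) = 90470/((-6 + 90)²) = 90470/(84²) = 90470/7056 = 90470*(1/7056) = 45235/3528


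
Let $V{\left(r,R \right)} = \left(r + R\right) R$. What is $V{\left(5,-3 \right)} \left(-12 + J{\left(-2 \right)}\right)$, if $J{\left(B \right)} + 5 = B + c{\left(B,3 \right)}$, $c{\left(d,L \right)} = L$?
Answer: $96$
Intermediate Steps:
$J{\left(B \right)} = -2 + B$ ($J{\left(B \right)} = -5 + \left(B + 3\right) = -5 + \left(3 + B\right) = -2 + B$)
$V{\left(r,R \right)} = R \left(R + r\right)$ ($V{\left(r,R \right)} = \left(R + r\right) R = R \left(R + r\right)$)
$V{\left(5,-3 \right)} \left(-12 + J{\left(-2 \right)}\right) = - 3 \left(-3 + 5\right) \left(-12 - 4\right) = \left(-3\right) 2 \left(-12 - 4\right) = \left(-6\right) \left(-16\right) = 96$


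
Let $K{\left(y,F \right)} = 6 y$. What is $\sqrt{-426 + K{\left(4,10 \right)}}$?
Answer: $i \sqrt{402} \approx 20.05 i$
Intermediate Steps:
$\sqrt{-426 + K{\left(4,10 \right)}} = \sqrt{-426 + 6 \cdot 4} = \sqrt{-426 + 24} = \sqrt{-402} = i \sqrt{402}$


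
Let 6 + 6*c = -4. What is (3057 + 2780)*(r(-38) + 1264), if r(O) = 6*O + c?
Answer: 18112211/3 ≈ 6.0374e+6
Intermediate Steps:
c = -5/3 (c = -1 + (⅙)*(-4) = -1 - ⅔ = -5/3 ≈ -1.6667)
r(O) = -5/3 + 6*O (r(O) = 6*O - 5/3 = -5/3 + 6*O)
(3057 + 2780)*(r(-38) + 1264) = (3057 + 2780)*((-5/3 + 6*(-38)) + 1264) = 5837*((-5/3 - 228) + 1264) = 5837*(-689/3 + 1264) = 5837*(3103/3) = 18112211/3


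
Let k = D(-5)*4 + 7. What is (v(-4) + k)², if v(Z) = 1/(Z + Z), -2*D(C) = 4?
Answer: 81/64 ≈ 1.2656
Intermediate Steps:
D(C) = -2 (D(C) = -½*4 = -2)
v(Z) = 1/(2*Z)
k = -1 (k = -2*4 + 7 = -8 + 7 = -1)
(v(-4) + k)² = ((½)/(-4) - 1)² = ((½)*(-¼) - 1)² = (-⅛ - 1)² = (-9/8)² = 81/64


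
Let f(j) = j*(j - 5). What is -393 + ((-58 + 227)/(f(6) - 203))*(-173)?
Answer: -48184/197 ≈ -244.59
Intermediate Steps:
f(j) = j*(-5 + j)
-393 + ((-58 + 227)/(f(6) - 203))*(-173) = -393 + ((-58 + 227)/(6*(-5 + 6) - 203))*(-173) = -393 + (169/(6*1 - 203))*(-173) = -393 + (169/(6 - 203))*(-173) = -393 + (169/(-197))*(-173) = -393 + (169*(-1/197))*(-173) = -393 - 169/197*(-173) = -393 + 29237/197 = -48184/197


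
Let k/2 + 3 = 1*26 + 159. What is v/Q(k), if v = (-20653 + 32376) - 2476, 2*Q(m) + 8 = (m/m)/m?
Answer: -6731816/2911 ≈ -2312.5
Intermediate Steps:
k = 364 (k = -6 + 2*(1*26 + 159) = -6 + 2*(26 + 159) = -6 + 2*185 = -6 + 370 = 364)
Q(m) = -4 + 1/(2*m) (Q(m) = -4 + ((m/m)/m)/2 = -4 + (1/m)/2 = -4 + 1/(2*m))
v = 9247 (v = 11723 - 2476 = 9247)
v/Q(k) = 9247/(-4 + (½)/364) = 9247/(-4 + (½)*(1/364)) = 9247/(-4 + 1/728) = 9247/(-2911/728) = 9247*(-728/2911) = -6731816/2911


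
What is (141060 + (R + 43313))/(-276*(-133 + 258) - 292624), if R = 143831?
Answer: -82051/81781 ≈ -1.0033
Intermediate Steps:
(141060 + (R + 43313))/(-276*(-133 + 258) - 292624) = (141060 + (143831 + 43313))/(-276*(-133 + 258) - 292624) = (141060 + 187144)/(-276*125 - 292624) = 328204/(-34500 - 292624) = 328204/(-327124) = 328204*(-1/327124) = -82051/81781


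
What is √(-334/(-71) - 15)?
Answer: I*√51901/71 ≈ 3.2087*I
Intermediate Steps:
√(-334/(-71) - 15) = √(-334*(-1)/71 - 15) = √(-1*(-334/71) - 15) = √(334/71 - 15) = √(-731/71) = I*√51901/71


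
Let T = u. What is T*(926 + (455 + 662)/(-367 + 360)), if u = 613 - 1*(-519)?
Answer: 6073180/7 ≈ 8.6760e+5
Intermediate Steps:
u = 1132 (u = 613 + 519 = 1132)
T = 1132
T*(926 + (455 + 662)/(-367 + 360)) = 1132*(926 + (455 + 662)/(-367 + 360)) = 1132*(926 + 1117/(-7)) = 1132*(926 + 1117*(-⅐)) = 1132*(926 - 1117/7) = 1132*(5365/7) = 6073180/7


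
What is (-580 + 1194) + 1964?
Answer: 2578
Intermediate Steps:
(-580 + 1194) + 1964 = 614 + 1964 = 2578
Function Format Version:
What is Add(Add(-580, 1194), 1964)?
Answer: 2578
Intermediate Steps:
Add(Add(-580, 1194), 1964) = Add(614, 1964) = 2578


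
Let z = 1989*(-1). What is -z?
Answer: 1989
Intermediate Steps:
z = -1989
-z = -1*(-1989) = 1989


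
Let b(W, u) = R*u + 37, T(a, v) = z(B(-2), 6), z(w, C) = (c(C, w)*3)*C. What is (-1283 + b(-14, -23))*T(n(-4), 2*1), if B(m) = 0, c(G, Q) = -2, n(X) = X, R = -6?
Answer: 39888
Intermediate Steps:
z(w, C) = -6*C (z(w, C) = (-2*3)*C = -6*C)
T(a, v) = -36 (T(a, v) = -6*6 = -36)
b(W, u) = 37 - 6*u (b(W, u) = -6*u + 37 = 37 - 6*u)
(-1283 + b(-14, -23))*T(n(-4), 2*1) = (-1283 + (37 - 6*(-23)))*(-36) = (-1283 + (37 + 138))*(-36) = (-1283 + 175)*(-36) = -1108*(-36) = 39888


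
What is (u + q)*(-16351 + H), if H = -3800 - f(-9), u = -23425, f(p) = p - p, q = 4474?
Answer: 381881601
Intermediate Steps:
f(p) = 0
H = -3800 (H = -3800 - 1*0 = -3800 + 0 = -3800)
(u + q)*(-16351 + H) = (-23425 + 4474)*(-16351 - 3800) = -18951*(-20151) = 381881601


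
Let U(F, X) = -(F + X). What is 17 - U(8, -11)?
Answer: 14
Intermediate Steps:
U(F, X) = -F - X
17 - U(8, -11) = 17 - (-1*8 - 1*(-11)) = 17 - (-8 + 11) = 17 - 1*3 = 17 - 3 = 14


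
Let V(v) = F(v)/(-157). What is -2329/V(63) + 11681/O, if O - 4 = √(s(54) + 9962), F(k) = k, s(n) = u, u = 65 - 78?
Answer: 24687671/4257 + 11681*√9949/9933 ≈ 5916.6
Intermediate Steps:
u = -13
s(n) = -13
O = 4 + √9949 (O = 4 + √(-13 + 9962) = 4 + √9949 ≈ 103.74)
V(v) = -v/157 (V(v) = v/(-157) = v*(-1/157) = -v/157)
-2329/V(63) + 11681/O = -2329/((-1/157*63)) + 11681/(4 + √9949) = -2329/(-63/157) + 11681/(4 + √9949) = -2329*(-157/63) + 11681/(4 + √9949) = 365653/63 + 11681/(4 + √9949)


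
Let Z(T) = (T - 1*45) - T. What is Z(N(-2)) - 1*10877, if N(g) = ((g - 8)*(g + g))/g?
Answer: -10922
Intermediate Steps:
N(g) = -16 + 2*g (N(g) = ((-8 + g)*(2*g))/g = (2*g*(-8 + g))/g = -16 + 2*g)
Z(T) = -45 (Z(T) = (T - 45) - T = (-45 + T) - T = -45)
Z(N(-2)) - 1*10877 = -45 - 1*10877 = -45 - 10877 = -10922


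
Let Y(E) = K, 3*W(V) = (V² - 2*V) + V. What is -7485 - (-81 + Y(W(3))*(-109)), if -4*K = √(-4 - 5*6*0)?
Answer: -7404 - 109*I/2 ≈ -7404.0 - 54.5*I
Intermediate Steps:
W(V) = -V/3 + V²/3 (W(V) = ((V² - 2*V) + V)/3 = (V² - V)/3 = -V/3 + V²/3)
K = -I/2 (K = -√(-4 - 5*6*0)/4 = -√(-4 - 30*0)/4 = -√(-4 + 0)/4 = -I/2 ≈ -0.5*I)
Y(E) = -I/2
-7485 - (-81 + Y(W(3))*(-109)) = -7485 - (-81 - I/2*(-109)) = -7485 - (-81 + 109*I/2) = -7485 + (81 - 109*I/2) = -7404 - 109*I/2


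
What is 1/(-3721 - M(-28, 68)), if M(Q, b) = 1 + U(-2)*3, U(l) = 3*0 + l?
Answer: -1/3716 ≈ -0.00026911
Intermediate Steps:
U(l) = l (U(l) = 0 + l = l)
M(Q, b) = -5 (M(Q, b) = 1 - 2*3 = 1 - 6 = -5)
1/(-3721 - M(-28, 68)) = 1/(-3721 - 1*(-5)) = 1/(-3721 + 5) = 1/(-3716) = -1/3716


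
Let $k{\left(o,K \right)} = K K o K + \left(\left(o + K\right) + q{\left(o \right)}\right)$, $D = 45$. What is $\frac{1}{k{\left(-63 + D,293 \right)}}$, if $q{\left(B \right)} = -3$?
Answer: $- \frac{1}{452767354} \approx -2.2086 \cdot 10^{-9}$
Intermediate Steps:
$k{\left(o,K \right)} = -3 + K + o + o K^{3}$ ($k{\left(o,K \right)} = K K o K - \left(3 - K - o\right) = K^{2} o K - \left(3 - K - o\right) = o K^{2} K + \left(-3 + K + o\right) = o K^{3} + \left(-3 + K + o\right) = -3 + K + o + o K^{3}$)
$\frac{1}{k{\left(-63 + D,293 \right)}} = \frac{1}{-3 + 293 + \left(-63 + 45\right) + \left(-63 + 45\right) 293^{3}} = \frac{1}{-3 + 293 - 18 - 452767626} = \frac{1}{-452767354} = - \frac{1}{452767354}$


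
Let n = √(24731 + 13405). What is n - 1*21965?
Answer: -21965 + 2*√9534 ≈ -21770.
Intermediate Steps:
n = 2*√9534 (n = √38136 = 2*√9534 ≈ 195.28)
n - 1*21965 = 2*√9534 - 1*21965 = 2*√9534 - 21965 = -21965 + 2*√9534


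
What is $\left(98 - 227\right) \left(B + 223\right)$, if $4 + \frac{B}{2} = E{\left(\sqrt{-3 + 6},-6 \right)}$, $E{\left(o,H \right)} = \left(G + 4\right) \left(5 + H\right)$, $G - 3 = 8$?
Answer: $-23865$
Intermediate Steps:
$G = 11$ ($G = 3 + 8 = 11$)
$E{\left(o,H \right)} = 75 + 15 H$ ($E{\left(o,H \right)} = \left(11 + 4\right) \left(5 + H\right) = 15 \left(5 + H\right) = 75 + 15 H$)
$B = -38$ ($B = -8 + 2 \left(75 + 15 \left(-6\right)\right) = -8 + 2 \left(75 - 90\right) = -8 + 2 \left(-15\right) = -8 - 30 = -38$)
$\left(98 - 227\right) \left(B + 223\right) = \left(98 - 227\right) \left(-38 + 223\right) = \left(-129\right) 185 = -23865$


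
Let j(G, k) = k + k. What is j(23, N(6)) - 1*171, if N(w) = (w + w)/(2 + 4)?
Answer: -167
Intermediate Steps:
N(w) = w/3 (N(w) = (2*w)/6 = (2*w)*(1/6) = w/3)
j(G, k) = 2*k
j(23, N(6)) - 1*171 = 2*((1/3)*6) - 1*171 = 2*2 - 171 = 4 - 171 = -167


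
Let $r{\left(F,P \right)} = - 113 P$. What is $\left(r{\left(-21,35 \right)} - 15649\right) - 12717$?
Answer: $-32321$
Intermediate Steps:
$\left(r{\left(-21,35 \right)} - 15649\right) - 12717 = \left(\left(-113\right) 35 - 15649\right) - 12717 = \left(-3955 - 15649\right) - 12717 = -19604 - 12717 = -32321$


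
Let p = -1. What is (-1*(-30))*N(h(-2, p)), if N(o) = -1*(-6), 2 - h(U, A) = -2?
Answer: 180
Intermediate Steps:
h(U, A) = 4 (h(U, A) = 2 - 1*(-2) = 2 + 2 = 4)
N(o) = 6
(-1*(-30))*N(h(-2, p)) = -1*(-30)*6 = 30*6 = 180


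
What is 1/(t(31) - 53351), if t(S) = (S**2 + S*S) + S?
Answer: -1/51398 ≈ -1.9456e-5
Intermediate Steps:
t(S) = S + 2*S**2 (t(S) = (S**2 + S**2) + S = 2*S**2 + S = S + 2*S**2)
1/(t(31) - 53351) = 1/(31*(1 + 2*31) - 53351) = 1/(31*(1 + 62) - 53351) = 1/(31*63 - 53351) = 1/(1953 - 53351) = 1/(-51398) = -1/51398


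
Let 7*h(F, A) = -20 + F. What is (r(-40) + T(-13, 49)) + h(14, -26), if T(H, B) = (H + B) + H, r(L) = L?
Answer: -125/7 ≈ -17.857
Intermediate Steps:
T(H, B) = B + 2*H (T(H, B) = (B + H) + H = B + 2*H)
h(F, A) = -20/7 + F/7 (h(F, A) = (-20 + F)/7 = -20/7 + F/7)
(r(-40) + T(-13, 49)) + h(14, -26) = (-40 + (49 + 2*(-13))) + (-20/7 + (⅐)*14) = (-40 + (49 - 26)) + (-20/7 + 2) = (-40 + 23) - 6/7 = -17 - 6/7 = -125/7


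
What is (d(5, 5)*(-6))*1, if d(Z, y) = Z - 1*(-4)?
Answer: -54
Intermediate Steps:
d(Z, y) = 4 + Z (d(Z, y) = Z + 4 = 4 + Z)
(d(5, 5)*(-6))*1 = ((4 + 5)*(-6))*1 = (9*(-6))*1 = -54*1 = -54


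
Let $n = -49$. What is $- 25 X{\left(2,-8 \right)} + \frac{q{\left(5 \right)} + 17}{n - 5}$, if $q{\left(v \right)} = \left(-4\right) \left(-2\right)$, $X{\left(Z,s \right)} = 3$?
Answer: $- \frac{4075}{54} \approx -75.463$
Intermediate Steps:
$q{\left(v \right)} = 8$
$- 25 X{\left(2,-8 \right)} + \frac{q{\left(5 \right)} + 17}{n - 5} = \left(-25\right) 3 + \frac{8 + 17}{-49 - 5} = -75 + \frac{25}{-54} = -75 + 25 \left(- \frac{1}{54}\right) = -75 - \frac{25}{54} = - \frac{4075}{54}$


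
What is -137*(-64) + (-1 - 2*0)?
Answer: 8767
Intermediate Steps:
-137*(-64) + (-1 - 2*0) = 8768 + (-1 + 0) = 8768 - 1 = 8767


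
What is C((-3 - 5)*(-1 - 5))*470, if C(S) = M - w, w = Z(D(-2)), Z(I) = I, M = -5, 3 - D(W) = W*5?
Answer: -8460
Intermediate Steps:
D(W) = 3 - 5*W (D(W) = 3 - W*5 = 3 - 5*W)
w = 13 (w = 3 - 5*(-2) = 3 + 10 = 13)
C(S) = -18 (C(S) = -5 - 1*13 = -5 - 13 = -18)
C((-3 - 5)*(-1 - 5))*470 = -18*470 = -8460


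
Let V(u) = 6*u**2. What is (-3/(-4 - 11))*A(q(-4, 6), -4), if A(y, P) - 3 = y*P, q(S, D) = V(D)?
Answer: -861/5 ≈ -172.20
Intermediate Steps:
q(S, D) = 6*D**2
A(y, P) = 3 + P*y (A(y, P) = 3 + y*P = 3 + P*y)
(-3/(-4 - 11))*A(q(-4, 6), -4) = (-3/(-4 - 11))*(3 - 24*6**2) = (-3/(-15))*(3 - 24*36) = (-1/15*(-3))*(3 - 4*216) = (3 - 864)/5 = (1/5)*(-861) = -861/5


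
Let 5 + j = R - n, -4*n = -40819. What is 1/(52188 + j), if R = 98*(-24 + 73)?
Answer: 4/187121 ≈ 2.1377e-5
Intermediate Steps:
n = 40819/4 (n = -¼*(-40819) = 40819/4 ≈ 10205.)
R = 4802 (R = 98*49 = 4802)
j = -21631/4 (j = -5 + (4802 - 1*40819/4) = -5 + (4802 - 40819/4) = -5 - 21611/4 = -21631/4 ≈ -5407.8)
1/(52188 + j) = 1/(52188 - 21631/4) = 1/(187121/4) = 4/187121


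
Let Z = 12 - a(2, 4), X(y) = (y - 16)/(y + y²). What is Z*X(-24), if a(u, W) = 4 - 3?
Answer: -55/69 ≈ -0.79710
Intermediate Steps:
a(u, W) = 1
X(y) = (-16 + y)/(y + y²)
Z = 11 (Z = 12 - 1*1 = 12 - 1 = 11)
Z*X(-24) = 11*((-16 - 24)/((-24)*(1 - 24))) = 11*(-1/24*(-40)/(-23)) = 11*(-1/24*(-1/23)*(-40)) = 11*(-5/69) = -55/69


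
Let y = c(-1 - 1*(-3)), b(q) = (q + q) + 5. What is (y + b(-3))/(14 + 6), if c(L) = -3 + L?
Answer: -⅒ ≈ -0.10000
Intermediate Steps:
b(q) = 5 + 2*q (b(q) = 2*q + 5 = 5 + 2*q)
y = -1 (y = -3 + (-1 - 1*(-3)) = -3 + (-1 + 3) = -3 + 2 = -1)
(y + b(-3))/(14 + 6) = (-1 + (5 + 2*(-3)))/(14 + 6) = (-1 + (5 - 6))/20 = (-1 - 1)/20 = (1/20)*(-2) = -⅒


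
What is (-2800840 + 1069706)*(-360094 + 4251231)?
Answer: -6736079559358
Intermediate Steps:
(-2800840 + 1069706)*(-360094 + 4251231) = -1731134*3891137 = -6736079559358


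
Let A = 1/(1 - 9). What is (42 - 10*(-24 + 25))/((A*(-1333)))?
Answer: 256/1333 ≈ 0.19205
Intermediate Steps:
A = -⅛ (A = 1/(-8) = -⅛ ≈ -0.12500)
(42 - 10*(-24 + 25))/((A*(-1333))) = (42 - 10*(-24 + 25))/((-⅛*(-1333))) = (42 - 10*1)/(1333/8) = (42 - 10)*(8/1333) = 32*(8/1333) = 256/1333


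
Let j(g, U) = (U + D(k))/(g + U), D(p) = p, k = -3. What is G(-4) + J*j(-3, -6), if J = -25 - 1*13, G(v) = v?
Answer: -42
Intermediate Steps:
J = -38 (J = -25 - 13 = -38)
j(g, U) = (-3 + U)/(U + g) (j(g, U) = (U - 3)/(g + U) = (-3 + U)/(U + g))
G(-4) + J*j(-3, -6) = -4 - 38*(-3 - 6)/(-6 - 3) = -4 - 38*(-9)/(-9) = -4 - (-38)*(-9)/9 = -4 - 38*1 = -4 - 38 = -42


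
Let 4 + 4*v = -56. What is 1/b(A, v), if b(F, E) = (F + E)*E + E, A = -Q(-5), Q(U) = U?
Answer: 1/135 ≈ 0.0074074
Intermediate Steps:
v = -15 (v = -1 + (1/4)*(-56) = -1 - 14 = -15)
A = 5 (A = -1*(-5) = 5)
b(F, E) = E + E*(E + F) (b(F, E) = (E + F)*E + E = E*(E + F) + E = E + E*(E + F))
1/b(A, v) = 1/(-15*(1 - 15 + 5)) = 1/(-15*(-9)) = 1/135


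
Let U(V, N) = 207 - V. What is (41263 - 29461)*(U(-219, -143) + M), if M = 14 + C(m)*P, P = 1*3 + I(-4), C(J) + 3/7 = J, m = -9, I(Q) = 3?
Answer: 4525224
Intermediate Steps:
C(J) = -3/7 + J
P = 6 (P = 1*3 + 3 = 3 + 3 = 6)
M = -298/7 (M = 14 + (-3/7 - 9)*6 = 14 - 66/7*6 = 14 - 396/7 = -298/7 ≈ -42.571)
(41263 - 29461)*(U(-219, -143) + M) = (41263 - 29461)*((207 - 1*(-219)) - 298/7) = 11802*((207 + 219) - 298/7) = 11802*(426 - 298/7) = 11802*(2684/7) = 4525224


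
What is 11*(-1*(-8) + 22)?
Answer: 330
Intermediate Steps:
11*(-1*(-8) + 22) = 11*(8 + 22) = 11*30 = 330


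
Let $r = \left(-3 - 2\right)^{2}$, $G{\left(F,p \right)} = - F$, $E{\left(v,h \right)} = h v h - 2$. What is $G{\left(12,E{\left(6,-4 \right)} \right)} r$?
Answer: $-300$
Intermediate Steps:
$E{\left(v,h \right)} = -2 + v h^{2}$ ($E{\left(v,h \right)} = v h^{2} - 2 = -2 + v h^{2}$)
$r = 25$ ($r = \left(-5\right)^{2} = 25$)
$G{\left(12,E{\left(6,-4 \right)} \right)} r = \left(-1\right) 12 \cdot 25 = \left(-12\right) 25 = -300$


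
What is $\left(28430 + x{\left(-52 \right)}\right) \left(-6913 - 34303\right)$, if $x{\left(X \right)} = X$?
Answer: $-1169627648$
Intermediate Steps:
$\left(28430 + x{\left(-52 \right)}\right) \left(-6913 - 34303\right) = \left(28430 - 52\right) \left(-6913 - 34303\right) = 28378 \left(-41216\right) = -1169627648$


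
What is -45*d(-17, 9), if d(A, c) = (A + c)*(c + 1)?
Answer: 3600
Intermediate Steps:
d(A, c) = (1 + c)*(A + c) (d(A, c) = (A + c)*(1 + c) = (1 + c)*(A + c))
-45*d(-17, 9) = -45*(-17 + 9 + 9² - 17*9) = -45*(-17 + 9 + 81 - 153) = -45*(-80) = 3600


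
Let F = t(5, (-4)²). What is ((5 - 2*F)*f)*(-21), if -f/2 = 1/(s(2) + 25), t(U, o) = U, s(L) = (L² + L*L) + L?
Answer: -6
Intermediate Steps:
s(L) = L + 2*L² (s(L) = (L² + L²) + L = 2*L² + L = L + 2*L²)
F = 5
f = -2/35 (f = -2/(2*(1 + 2*2) + 25) = -2/(2*(1 + 4) + 25) = -2/(2*5 + 25) = -2/(10 + 25) = -2/35 ≈ -0.057143)
((5 - 2*F)*f)*(-21) = ((5 - 2*5)*(-2/35))*(-21) = ((5 - 10)*(-2/35))*(-21) = -5*(-2/35)*(-21) = (2/7)*(-21) = -6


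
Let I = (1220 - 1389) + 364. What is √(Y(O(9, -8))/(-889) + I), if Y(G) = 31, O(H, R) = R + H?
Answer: 2*√38521259/889 ≈ 13.963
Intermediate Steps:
O(H, R) = H + R
I = 195 (I = -169 + 364 = 195)
√(Y(O(9, -8))/(-889) + I) = √(31/(-889) + 195) = √(31*(-1/889) + 195) = √(-31/889 + 195) = √(173324/889) = 2*√38521259/889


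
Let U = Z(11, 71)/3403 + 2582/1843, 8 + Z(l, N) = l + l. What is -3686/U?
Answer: -11558796547/4406174 ≈ -2623.3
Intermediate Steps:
Z(l, N) = -8 + 2*l (Z(l, N) = -8 + (l + l) = -8 + 2*l)
U = 8812348/6271729 (U = (-8 + 2*11)/3403 + 2582/1843 = (-8 + 22)*(1/3403) + 2582*(1/1843) = 14*(1/3403) + 2582/1843 = 14/3403 + 2582/1843 = 8812348/6271729 ≈ 1.4051)
-3686/U = -3686/8812348/6271729 = -3686*6271729/8812348 = -11558796547/4406174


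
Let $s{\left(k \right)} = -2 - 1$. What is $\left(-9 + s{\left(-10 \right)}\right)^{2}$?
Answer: $144$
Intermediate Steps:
$s{\left(k \right)} = -3$ ($s{\left(k \right)} = -2 - 1 = -3$)
$\left(-9 + s{\left(-10 \right)}\right)^{2} = \left(-9 - 3\right)^{2} = \left(-12\right)^{2} = 144$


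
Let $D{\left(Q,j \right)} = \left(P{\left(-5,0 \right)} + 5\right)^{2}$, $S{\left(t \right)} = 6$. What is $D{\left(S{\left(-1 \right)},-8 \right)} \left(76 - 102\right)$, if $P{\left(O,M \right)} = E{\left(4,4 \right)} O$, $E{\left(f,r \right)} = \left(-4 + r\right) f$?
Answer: $-650$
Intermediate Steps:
$E{\left(f,r \right)} = f \left(-4 + r\right)$
$P{\left(O,M \right)} = 0$ ($P{\left(O,M \right)} = 4 \left(-4 + 4\right) O = 4 \cdot 0 O = 0 O = 0$)
$D{\left(Q,j \right)} = 25$ ($D{\left(Q,j \right)} = \left(0 + 5\right)^{2} = 5^{2} = 25$)
$D{\left(S{\left(-1 \right)},-8 \right)} \left(76 - 102\right) = 25 \left(76 - 102\right) = 25 \left(-26\right) = -650$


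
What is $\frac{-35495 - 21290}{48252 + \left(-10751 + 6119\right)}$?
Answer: $- \frac{11357}{8724} \approx -1.3018$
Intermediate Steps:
$\frac{-35495 - 21290}{48252 + \left(-10751 + 6119\right)} = - \frac{56785}{48252 - 4632} = - \frac{56785}{43620} = \left(-56785\right) \frac{1}{43620} = - \frac{11357}{8724}$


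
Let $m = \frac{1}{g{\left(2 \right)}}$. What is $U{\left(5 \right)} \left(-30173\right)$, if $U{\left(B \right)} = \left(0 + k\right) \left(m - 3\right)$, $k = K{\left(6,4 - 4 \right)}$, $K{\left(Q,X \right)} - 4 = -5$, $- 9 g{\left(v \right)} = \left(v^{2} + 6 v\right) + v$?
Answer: $- \frac{211211}{2} \approx -1.0561 \cdot 10^{5}$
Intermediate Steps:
$g{\left(v \right)} = - \frac{7 v}{9} - \frac{v^{2}}{9}$ ($g{\left(v \right)} = - \frac{\left(v^{2} + 6 v\right) + v}{9} = - \frac{v^{2} + 7 v}{9} = - \frac{7 v}{9} - \frac{v^{2}}{9}$)
$K{\left(Q,X \right)} = -1$ ($K{\left(Q,X \right)} = 4 - 5 = -1$)
$k = -1$
$m = - \frac{1}{2}$ ($m = \frac{1}{\left(- \frac{1}{9}\right) 2 \left(7 + 2\right)} = \frac{1}{\left(- \frac{1}{9}\right) 2 \cdot 9} = \frac{1}{-2} = - \frac{1}{2} \approx -0.5$)
$U{\left(B \right)} = \frac{7}{2}$ ($U{\left(B \right)} = \left(0 - 1\right) \left(- \frac{1}{2} - 3\right) = \left(-1\right) \left(- \frac{7}{2}\right) = \frac{7}{2}$)
$U{\left(5 \right)} \left(-30173\right) = \frac{7}{2} \left(-30173\right) = - \frac{211211}{2}$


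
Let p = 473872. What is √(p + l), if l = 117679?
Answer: √591551 ≈ 769.12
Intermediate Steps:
√(p + l) = √(473872 + 117679) = √591551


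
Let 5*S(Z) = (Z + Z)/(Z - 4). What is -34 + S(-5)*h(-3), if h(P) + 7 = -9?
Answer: -338/9 ≈ -37.556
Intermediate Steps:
S(Z) = 2*Z/(5*(-4 + Z)) (S(Z) = ((Z + Z)/(Z - 4))/5 = ((2*Z)/(-4 + Z))/5 = (2*Z/(-4 + Z))/5 = 2*Z/(5*(-4 + Z)))
h(P) = -16 (h(P) = -7 - 9 = -16)
-34 + S(-5)*h(-3) = -34 + ((2/5)*(-5)/(-4 - 5))*(-16) = -34 + ((2/5)*(-5)/(-9))*(-16) = -34 + ((2/5)*(-5)*(-1/9))*(-16) = -34 + (2/9)*(-16) = -34 - 32/9 = -338/9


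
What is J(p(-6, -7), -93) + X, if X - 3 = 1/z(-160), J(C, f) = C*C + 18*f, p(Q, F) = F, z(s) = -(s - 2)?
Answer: -262763/162 ≈ -1622.0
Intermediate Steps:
z(s) = 2 - s (z(s) = -(-2 + s) = 2 - s)
J(C, f) = C² + 18*f
X = 487/162 (X = 3 + 1/(2 - 1*(-160)) = 3 + 1/(2 + 160) = 3 + 1/162 = 487/162 ≈ 3.0062)
J(p(-6, -7), -93) + X = ((-7)² + 18*(-93)) + 487/162 = (49 - 1674) + 487/162 = -1625 + 487/162 = -262763/162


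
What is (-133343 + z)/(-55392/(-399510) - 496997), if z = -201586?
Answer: 22301247465/33092536013 ≈ 0.67391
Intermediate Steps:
(-133343 + z)/(-55392/(-399510) - 496997) = (-133343 - 201586)/(-55392/(-399510) - 496997) = -334929/(-55392*(-1/399510) - 496997) = -334929/(9232/66585 - 496997) = -334929/(-33092536013/66585) = -334929*(-66585/33092536013) = 22301247465/33092536013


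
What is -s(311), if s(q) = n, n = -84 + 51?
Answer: 33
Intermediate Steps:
n = -33
s(q) = -33
-s(311) = -1*(-33) = 33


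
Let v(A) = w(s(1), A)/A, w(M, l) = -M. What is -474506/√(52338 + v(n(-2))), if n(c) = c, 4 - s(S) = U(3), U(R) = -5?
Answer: -474506*√209370/104685 ≈ -2074.0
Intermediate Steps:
s(S) = 9 (s(S) = 4 - 1*(-5) = 4 + 5 = 9)
v(A) = -9/A (v(A) = (-1*9)/A = -9/A)
-474506/√(52338 + v(n(-2))) = -474506/√(52338 - 9/(-2)) = -474506/√(52338 - 9*(-½)) = -474506/√(52338 + 9/2) = -474506*√209370/104685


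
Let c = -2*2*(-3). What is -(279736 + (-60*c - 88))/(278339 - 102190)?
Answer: -278928/176149 ≈ -1.5835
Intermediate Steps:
c = 12 (c = -4*(-3) = 12)
-(279736 + (-60*c - 88))/(278339 - 102190) = -(279736 + (-60*12 - 88))/(278339 - 102190) = -(279736 + (-720 - 88))/176149 = -(279736 - 808)/176149 = -278928/176149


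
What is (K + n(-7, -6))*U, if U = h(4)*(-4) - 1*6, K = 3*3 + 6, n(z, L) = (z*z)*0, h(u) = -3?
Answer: 90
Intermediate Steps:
n(z, L) = 0 (n(z, L) = z²*0 = 0)
K = 15 (K = 9 + 6 = 15)
U = 6 (U = -3*(-4) - 1*6 = 12 - 6 = 6)
(K + n(-7, -6))*U = (15 + 0)*6 = 15*6 = 90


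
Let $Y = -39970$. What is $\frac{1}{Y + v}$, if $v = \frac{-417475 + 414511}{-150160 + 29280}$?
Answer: $- \frac{30220}{1207892659} \approx -2.5019 \cdot 10^{-5}$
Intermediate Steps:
$v = \frac{741}{30220}$ ($v = - \frac{2964}{-120880} = \left(-2964\right) \left(- \frac{1}{120880}\right) = \frac{741}{30220} \approx 0.02452$)
$\frac{1}{Y + v} = \frac{1}{-39970 + \frac{741}{30220}} = \frac{1}{- \frac{1207892659}{30220}} = - \frac{30220}{1207892659}$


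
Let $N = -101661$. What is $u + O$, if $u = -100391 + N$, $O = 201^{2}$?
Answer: $-161651$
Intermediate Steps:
$O = 40401$
$u = -202052$ ($u = -100391 - 101661 = -202052$)
$u + O = -202052 + 40401 = -161651$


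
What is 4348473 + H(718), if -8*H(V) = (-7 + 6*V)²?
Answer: 16289183/8 ≈ 2.0361e+6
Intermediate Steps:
H(V) = -(-7 + 6*V)²/8
4348473 + H(718) = 4348473 - (-7 + 6*718)²/8 = 4348473 - (-7 + 4308)²/8 = 4348473 - ⅛*4301² = 4348473 - ⅛*18498601 = 4348473 - 18498601/8 = 16289183/8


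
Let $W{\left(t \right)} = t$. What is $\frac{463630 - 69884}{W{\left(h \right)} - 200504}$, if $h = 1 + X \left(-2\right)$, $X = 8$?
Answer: $- \frac{393746}{200519} \approx -1.9636$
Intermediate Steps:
$h = -15$ ($h = 1 + 8 \left(-2\right) = 1 - 16 = -15$)
$\frac{463630 - 69884}{W{\left(h \right)} - 200504} = \frac{463630 - 69884}{-15 - 200504} = \frac{393746}{-200519} = 393746 \left(- \frac{1}{200519}\right) = - \frac{393746}{200519}$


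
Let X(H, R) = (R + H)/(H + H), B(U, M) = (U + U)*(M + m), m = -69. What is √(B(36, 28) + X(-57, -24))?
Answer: 3*I*√473518/38 ≈ 54.326*I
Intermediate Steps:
B(U, M) = 2*U*(-69 + M) (B(U, M) = (U + U)*(M - 69) = (2*U)*(-69 + M) = 2*U*(-69 + M))
X(H, R) = (H + R)/(2*H) (X(H, R) = (H + R)/((2*H)) = (H + R)*(1/(2*H)) = (H + R)/(2*H))
√(B(36, 28) + X(-57, -24)) = √(2*36*(-69 + 28) + (½)*(-57 - 24)/(-57)) = √(2*36*(-41) + (½)*(-1/57)*(-81)) = √(-2952 + 27/38) = √(-112149/38) = 3*I*√473518/38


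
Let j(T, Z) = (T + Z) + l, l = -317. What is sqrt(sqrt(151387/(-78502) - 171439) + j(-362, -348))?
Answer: sqrt(-6328953232108 + 78502*I*sqrt(1056515694464030))/78502 ≈ 6.3374 + 32.667*I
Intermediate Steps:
j(T, Z) = -317 + T + Z (j(T, Z) = (T + Z) - 317 = -317 + T + Z)
sqrt(sqrt(151387/(-78502) - 171439) + j(-362, -348)) = sqrt(sqrt(151387/(-78502) - 171439) + (-317 - 362 - 348)) = sqrt(sqrt(151387*(-1/78502) - 171439) - 1027) = sqrt(sqrt(-151387/78502 - 171439) - 1027) = sqrt(sqrt(-13458455765/78502) - 1027) = sqrt(I*sqrt(1056515694464030)/78502 - 1027) = sqrt(-1027 + I*sqrt(1056515694464030)/78502)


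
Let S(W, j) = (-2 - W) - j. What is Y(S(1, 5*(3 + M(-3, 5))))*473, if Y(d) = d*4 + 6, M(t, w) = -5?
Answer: 16082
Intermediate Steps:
S(W, j) = -2 - W - j
Y(d) = 6 + 4*d (Y(d) = 4*d + 6 = 6 + 4*d)
Y(S(1, 5*(3 + M(-3, 5))))*473 = (6 + 4*(-2 - 1*1 - 5*(3 - 5)))*473 = (6 + 4*(-2 - 1 - 5*(-2)))*473 = (6 + 4*(-2 - 1 - 1*(-10)))*473 = (6 + 4*(-2 - 1 + 10))*473 = (6 + 4*7)*473 = (6 + 28)*473 = 34*473 = 16082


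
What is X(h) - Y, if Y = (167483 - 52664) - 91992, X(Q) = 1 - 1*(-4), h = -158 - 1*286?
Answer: -22822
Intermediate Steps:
h = -444 (h = -158 - 286 = -444)
X(Q) = 5 (X(Q) = 1 + 4 = 5)
Y = 22827 (Y = 114819 - 91992 = 22827)
X(h) - Y = 5 - 1*22827 = 5 - 22827 = -22822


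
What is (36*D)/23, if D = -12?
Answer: -432/23 ≈ -18.783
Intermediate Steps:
(36*D)/23 = (36*(-12))/23 = -432*1/23 = -432/23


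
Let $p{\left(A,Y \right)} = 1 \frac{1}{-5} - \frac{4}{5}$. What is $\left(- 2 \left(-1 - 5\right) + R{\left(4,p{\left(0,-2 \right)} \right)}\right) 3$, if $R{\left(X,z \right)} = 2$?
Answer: $42$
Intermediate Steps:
$p{\left(A,Y \right)} = -1$ ($p{\left(A,Y \right)} = 1 \left(- \frac{1}{5}\right) - \frac{4}{5} = - \frac{1}{5} - \frac{4}{5} = -1$)
$\left(- 2 \left(-1 - 5\right) + R{\left(4,p{\left(0,-2 \right)} \right)}\right) 3 = \left(- 2 \left(-1 - 5\right) + 2\right) 3 = \left(\left(-2\right) \left(-6\right) + 2\right) 3 = \left(12 + 2\right) 3 = 14 \cdot 3 = 42$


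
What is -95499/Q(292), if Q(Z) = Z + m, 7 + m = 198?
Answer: -31833/161 ≈ -197.72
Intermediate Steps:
m = 191 (m = -7 + 198 = 191)
Q(Z) = 191 + Z (Q(Z) = Z + 191 = 191 + Z)
-95499/Q(292) = -95499/(191 + 292) = -95499/483 = -95499*1/483 = -31833/161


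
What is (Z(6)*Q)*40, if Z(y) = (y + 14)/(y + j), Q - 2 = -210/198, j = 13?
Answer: 24800/627 ≈ 39.553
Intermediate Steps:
Q = 31/33 (Q = 2 - 210/198 = 2 - 210*1/198 = 2 - 35/33 = 31/33 ≈ 0.93939)
Z(y) = (14 + y)/(13 + y) (Z(y) = (y + 14)/(y + 13) = (14 + y)/(13 + y))
(Z(6)*Q)*40 = (((14 + 6)/(13 + 6))*(31/33))*40 = ((20/19)*(31/33))*40 = (620/627)*40 = 24800/627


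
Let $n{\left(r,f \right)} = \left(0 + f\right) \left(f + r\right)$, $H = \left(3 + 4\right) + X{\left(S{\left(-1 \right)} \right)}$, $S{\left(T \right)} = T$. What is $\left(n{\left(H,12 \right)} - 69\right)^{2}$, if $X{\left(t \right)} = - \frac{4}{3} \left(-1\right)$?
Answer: $30625$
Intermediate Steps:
$X{\left(t \right)} = \frac{4}{3}$ ($X{\left(t \right)} = \left(-4\right) \frac{1}{3} \left(-1\right) = \left(- \frac{4}{3}\right) \left(-1\right) = \frac{4}{3}$)
$H = \frac{25}{3}$ ($H = \left(3 + 4\right) + \frac{4}{3} = 7 + \frac{4}{3} = \frac{25}{3} \approx 8.3333$)
$n{\left(r,f \right)} = f \left(f + r\right)$
$\left(n{\left(H,12 \right)} - 69\right)^{2} = \left(12 \left(12 + \frac{25}{3}\right) - 69\right)^{2} = \left(12 \cdot \frac{61}{3} - 69\right)^{2} = \left(244 - 69\right)^{2} = 175^{2} = 30625$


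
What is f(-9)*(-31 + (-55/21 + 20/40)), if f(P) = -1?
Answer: 1391/42 ≈ 33.119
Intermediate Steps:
f(-9)*(-31 + (-55/21 + 20/40)) = -(-31 + (-55/21 + 20/40)) = -(-31 + (-55*1/21 + 20*(1/40))) = -(-31 + (-55/21 + 1/2)) = -(-31 - 89/42) = -1*(-1391/42) = 1391/42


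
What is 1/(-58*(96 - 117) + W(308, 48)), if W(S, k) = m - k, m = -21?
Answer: 1/1149 ≈ 0.00087032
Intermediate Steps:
W(S, k) = -21 - k
1/(-58*(96 - 117) + W(308, 48)) = 1/(-58*(96 - 117) + (-21 - 1*48)) = 1/(-58*(-21) + (-21 - 48)) = 1/(1218 - 69) = 1/1149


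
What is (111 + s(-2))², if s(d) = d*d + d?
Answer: 12769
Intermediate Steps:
s(d) = d + d² (s(d) = d² + d = d + d²)
(111 + s(-2))² = (111 - 2*(1 - 2))² = (111 - 2*(-1))² = (111 + 2)² = 113² = 12769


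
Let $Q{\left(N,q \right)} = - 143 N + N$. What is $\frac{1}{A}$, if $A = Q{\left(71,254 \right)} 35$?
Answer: $- \frac{1}{352870} \approx -2.8339 \cdot 10^{-6}$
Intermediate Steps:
$Q{\left(N,q \right)} = - 142 N$
$A = -352870$ ($A = \left(-142\right) 71 \cdot 35 = \left(-10082\right) 35 = -352870$)
$\frac{1}{A} = \frac{1}{-352870} = - \frac{1}{352870}$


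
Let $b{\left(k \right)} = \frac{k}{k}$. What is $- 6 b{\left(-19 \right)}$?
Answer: $-6$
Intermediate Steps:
$b{\left(k \right)} = 1$
$- 6 b{\left(-19 \right)} = \left(-6\right) 1 = -6$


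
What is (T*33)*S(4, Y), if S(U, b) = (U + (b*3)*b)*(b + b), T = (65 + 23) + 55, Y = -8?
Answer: -14798784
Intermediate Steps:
T = 143 (T = 88 + 55 = 143)
S(U, b) = 2*b*(U + 3*b²) (S(U, b) = (U + (3*b)*b)*(2*b) = (U + 3*b²)*(2*b) = 2*b*(U + 3*b²))
(T*33)*S(4, Y) = (143*33)*(2*(-8)*(4 + 3*(-8)²)) = 4719*(2*(-8)*(4 + 3*64)) = 4719*(2*(-8)*(4 + 192)) = 4719*(2*(-8)*196) = 4719*(-3136) = -14798784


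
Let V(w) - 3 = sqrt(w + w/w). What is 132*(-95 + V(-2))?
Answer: -12144 + 132*I ≈ -12144.0 + 132.0*I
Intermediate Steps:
V(w) = 3 + sqrt(1 + w) (V(w) = 3 + sqrt(w + w/w) = 3 + sqrt(w + 1) = 3 + sqrt(1 + w))
132*(-95 + V(-2)) = 132*(-95 + (3 + sqrt(1 - 2))) = 132*(-95 + (3 + sqrt(-1))) = 132*(-95 + (3 + I)) = 132*(-92 + I) = -12144 + 132*I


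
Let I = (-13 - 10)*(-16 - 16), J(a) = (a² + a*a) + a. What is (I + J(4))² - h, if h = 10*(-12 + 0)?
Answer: 596104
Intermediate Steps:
J(a) = a + 2*a² (J(a) = (a² + a²) + a = 2*a² + a = a + 2*a²)
I = 736 (I = -23*(-32) = 736)
h = -120 (h = 10*(-12) = -120)
(I + J(4))² - h = (736 + 4*(1 + 2*4))² - 1*(-120) = (736 + 4*(1 + 8))² + 120 = (736 + 4*9)² + 120 = (736 + 36)² + 120 = 772² + 120 = 595984 + 120 = 596104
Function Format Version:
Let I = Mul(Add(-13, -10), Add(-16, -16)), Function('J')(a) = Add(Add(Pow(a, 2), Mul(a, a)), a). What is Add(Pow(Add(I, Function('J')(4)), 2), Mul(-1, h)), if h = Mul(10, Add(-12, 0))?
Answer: 596104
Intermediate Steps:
Function('J')(a) = Add(a, Mul(2, Pow(a, 2))) (Function('J')(a) = Add(Add(Pow(a, 2), Pow(a, 2)), a) = Add(Mul(2, Pow(a, 2)), a) = Add(a, Mul(2, Pow(a, 2))))
I = 736 (I = Mul(-23, -32) = 736)
h = -120 (h = Mul(10, -12) = -120)
Add(Pow(Add(I, Function('J')(4)), 2), Mul(-1, h)) = Add(Pow(Add(736, Mul(4, Add(1, Mul(2, 4)))), 2), Mul(-1, -120)) = Add(Pow(Add(736, Mul(4, Add(1, 8))), 2), 120) = Add(Pow(Add(736, Mul(4, 9)), 2), 120) = Add(Pow(Add(736, 36), 2), 120) = Add(Pow(772, 2), 120) = Add(595984, 120) = 596104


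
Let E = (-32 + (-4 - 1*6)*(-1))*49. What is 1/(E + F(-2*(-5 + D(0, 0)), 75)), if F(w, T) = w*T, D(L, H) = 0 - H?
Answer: -1/328 ≈ -0.0030488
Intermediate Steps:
D(L, H) = -H
E = -1078 (E = (-32 + (-4 - 6)*(-1))*49 = (-32 - 10*(-1))*49 = (-32 + 10)*49 = -22*49 = -1078)
F(w, T) = T*w
1/(E + F(-2*(-5 + D(0, 0)), 75)) = 1/(-1078 + 75*(-2*(-5 - 1*0))) = 1/(-1078 + 75*(-2*(-5 + 0))) = 1/(-1078 + 75*(-2*(-5))) = 1/(-1078 + 75*10) = 1/(-1078 + 750) = 1/(-328) = -1/328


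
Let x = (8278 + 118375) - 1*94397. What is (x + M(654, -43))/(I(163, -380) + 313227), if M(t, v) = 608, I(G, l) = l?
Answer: 32864/312847 ≈ 0.10505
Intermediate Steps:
x = 32256 (x = 126653 - 94397 = 32256)
(x + M(654, -43))/(I(163, -380) + 313227) = (32256 + 608)/(-380 + 313227) = 32864/312847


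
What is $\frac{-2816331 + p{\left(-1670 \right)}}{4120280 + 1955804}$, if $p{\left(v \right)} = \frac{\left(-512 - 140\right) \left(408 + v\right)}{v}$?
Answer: $- \frac{2352047797}{5073530140} \approx -0.46359$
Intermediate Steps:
$p{\left(v \right)} = \frac{-266016 - 652 v}{v}$ ($p{\left(v \right)} = \frac{\left(-652\right) \left(408 + v\right)}{v} = \frac{-266016 - 652 v}{v}$)
$\frac{-2816331 + p{\left(-1670 \right)}}{4120280 + 1955804} = \frac{-2816331 - \left(652 + \frac{266016}{-1670}\right)}{4120280 + 1955804} = \frac{-2816331 - \frac{411412}{835}}{6076084} = \left(-2816331 + \left(-652 + \frac{133008}{835}\right)\right) \frac{1}{6076084} = \left(-2816331 - \frac{411412}{835}\right) \frac{1}{6076084} = \left(- \frac{2352047797}{835}\right) \frac{1}{6076084} = - \frac{2352047797}{5073530140}$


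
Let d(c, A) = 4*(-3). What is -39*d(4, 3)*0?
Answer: 0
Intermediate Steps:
d(c, A) = -12
-39*d(4, 3)*0 = -39*(-12)*0 = 468*0 = 0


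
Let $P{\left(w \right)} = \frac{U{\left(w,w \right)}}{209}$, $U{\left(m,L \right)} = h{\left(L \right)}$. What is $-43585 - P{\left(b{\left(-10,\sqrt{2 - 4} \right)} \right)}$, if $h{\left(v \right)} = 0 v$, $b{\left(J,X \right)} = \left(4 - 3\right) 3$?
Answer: $-43585$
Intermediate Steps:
$b{\left(J,X \right)} = 3$ ($b{\left(J,X \right)} = 1 \cdot 3 = 3$)
$h{\left(v \right)} = 0$
$U{\left(m,L \right)} = 0$
$P{\left(w \right)} = 0$ ($P{\left(w \right)} = \frac{0}{209} = 0 \cdot \frac{1}{209} = 0$)
$-43585 - P{\left(b{\left(-10,\sqrt{2 - 4} \right)} \right)} = -43585 - 0 = -43585 + 0 = -43585$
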